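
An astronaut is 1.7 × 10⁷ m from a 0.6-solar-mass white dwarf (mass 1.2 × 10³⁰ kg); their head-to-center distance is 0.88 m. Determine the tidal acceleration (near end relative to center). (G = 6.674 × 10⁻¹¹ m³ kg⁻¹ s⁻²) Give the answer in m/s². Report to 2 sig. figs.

The tidal stretch is the gradient of GM/d² times the body's extent r, hence the 1/d³ dependence.
Δg = 2GMr/d³
   = 2 × (6.674 × 10⁻¹¹) × (1.2 × 10³⁰) × (0.88) / (1.7 × 10⁷)³
   = 2.9 × 10⁻² m/s²

2.9 × 10⁻² m/s²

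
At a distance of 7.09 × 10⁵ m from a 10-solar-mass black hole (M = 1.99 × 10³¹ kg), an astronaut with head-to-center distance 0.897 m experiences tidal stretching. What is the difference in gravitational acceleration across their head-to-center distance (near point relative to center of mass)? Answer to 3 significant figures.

6.69 × 10³ m/s²

The tidal stretch is the gradient of GM/d² times the body's extent r, hence the 1/d³ dependence.
Δa = 2GMr/d³
   = 2 × (6.674 × 10⁻¹¹) × (1.99 × 10³¹) × (0.897) / (7.09 × 10⁵)³
   = 6.69 × 10³ m/s²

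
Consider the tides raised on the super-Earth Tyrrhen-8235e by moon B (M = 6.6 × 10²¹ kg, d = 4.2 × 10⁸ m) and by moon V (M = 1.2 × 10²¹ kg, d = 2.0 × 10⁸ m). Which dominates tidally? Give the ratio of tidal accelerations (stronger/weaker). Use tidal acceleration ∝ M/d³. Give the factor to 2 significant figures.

Moon V, by a factor of ≈ 1.7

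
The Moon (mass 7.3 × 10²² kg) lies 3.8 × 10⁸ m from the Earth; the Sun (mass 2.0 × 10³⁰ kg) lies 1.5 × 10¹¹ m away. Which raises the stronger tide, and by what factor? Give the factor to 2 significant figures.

The Moon, by a factor of ≈ 2.2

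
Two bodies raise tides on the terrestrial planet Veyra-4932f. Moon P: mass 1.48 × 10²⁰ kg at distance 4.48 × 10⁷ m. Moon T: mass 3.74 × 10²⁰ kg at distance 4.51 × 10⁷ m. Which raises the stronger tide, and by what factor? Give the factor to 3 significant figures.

Moon T, by a factor of ≈ 2.48

Compare M/d³ for the two perturbers:
Moon P: (1.48 × 10²⁰) / (4.48 × 10⁷)³ = 1.646 × 10⁻³
Moon T: (3.74 × 10²⁰) / (4.51 × 10⁷)³ = 4.077 × 10⁻³
Ratio (larger/smaller) = 2.48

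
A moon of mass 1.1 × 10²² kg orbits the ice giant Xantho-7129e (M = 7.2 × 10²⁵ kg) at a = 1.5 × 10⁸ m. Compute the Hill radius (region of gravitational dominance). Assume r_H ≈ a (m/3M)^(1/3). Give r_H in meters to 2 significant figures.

5.6 × 10⁶ m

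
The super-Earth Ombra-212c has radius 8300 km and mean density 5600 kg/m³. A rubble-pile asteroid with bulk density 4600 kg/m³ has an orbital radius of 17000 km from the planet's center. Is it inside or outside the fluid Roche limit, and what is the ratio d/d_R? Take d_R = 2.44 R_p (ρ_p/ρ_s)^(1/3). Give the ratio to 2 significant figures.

inside; d/d_R ≈ 0.79

d_R = 2.44 × (8300 km) × (5600/4600)^(1/3) = 21620 km
d/d_R = (17000) / (21620) = 0.79
Since d/d_R < 1, the body is inside the Roche limit.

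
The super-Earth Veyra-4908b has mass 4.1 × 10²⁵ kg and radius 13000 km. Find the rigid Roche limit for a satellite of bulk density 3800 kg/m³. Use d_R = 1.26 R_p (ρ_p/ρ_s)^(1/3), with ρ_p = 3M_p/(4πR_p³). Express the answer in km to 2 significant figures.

ρ_p = 3M_p/(4πR_p³) = 3 × (4.1 × 10²⁵) / (4π × (1.3 × 10⁷ m)³) = 4500 kg/m³
d_R = 1.26 × 13000 km × (4500/3800)^(1/3)
    = 17000 km

17000 km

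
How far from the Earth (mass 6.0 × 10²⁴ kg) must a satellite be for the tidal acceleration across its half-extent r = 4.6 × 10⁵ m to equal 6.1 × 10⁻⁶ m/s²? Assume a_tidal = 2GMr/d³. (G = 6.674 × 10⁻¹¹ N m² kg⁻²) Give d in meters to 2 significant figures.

2GMr/d³ = a_tidal  ⇒  d = (2GMr / a_tidal)^(1/3)
d = (2 × 6.674×10⁻¹¹ × (6.0 × 10²⁴) × (4.6 × 10⁵) / (6.1 × 10⁻⁶))^(1/3)
  = 3.9 × 10⁸ m

3.9 × 10⁸ m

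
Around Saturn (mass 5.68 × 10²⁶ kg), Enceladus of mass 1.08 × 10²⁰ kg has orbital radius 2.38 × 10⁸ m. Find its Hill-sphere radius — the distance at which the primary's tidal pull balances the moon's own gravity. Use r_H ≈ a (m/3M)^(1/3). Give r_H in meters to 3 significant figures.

r_H ≈ a (m/3M)^(1/3)
    = (2.38 × 10⁸) × (1.08 × 10²⁰ / (3 × 5.68 × 10²⁶))^(1/3)
    = 9.49 × 10⁵ m

9.49 × 10⁵ m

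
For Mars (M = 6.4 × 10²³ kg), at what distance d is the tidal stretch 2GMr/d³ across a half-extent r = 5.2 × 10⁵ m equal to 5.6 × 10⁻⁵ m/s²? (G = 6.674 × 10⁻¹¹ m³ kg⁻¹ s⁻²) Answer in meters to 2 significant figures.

2GMr/d³ = a_tidal  ⇒  d = (2GMr / a_tidal)^(1/3)
d = (2 × 6.674×10⁻¹¹ × (6.4 × 10²³) × (5.2 × 10⁵) / (5.6 × 10⁻⁵))^(1/3)
  = 9.3 × 10⁷ m

9.3 × 10⁷ m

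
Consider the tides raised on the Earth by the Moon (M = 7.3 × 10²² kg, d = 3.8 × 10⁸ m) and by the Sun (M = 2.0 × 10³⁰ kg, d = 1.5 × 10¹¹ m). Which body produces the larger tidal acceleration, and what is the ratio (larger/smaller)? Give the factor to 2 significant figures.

Tidal stretch scales as M/d³; compute that for each body.
The Moon: (7.3 × 10²²) / (3.8 × 10⁸)³ = 1.330 × 10⁻³
The Sun: (2.0 × 10³⁰) / (1.5 × 10¹¹)³ = 5.926 × 10⁻⁴
Ratio (larger/smaller) = 2.2

The Moon, by a factor of ≈ 2.2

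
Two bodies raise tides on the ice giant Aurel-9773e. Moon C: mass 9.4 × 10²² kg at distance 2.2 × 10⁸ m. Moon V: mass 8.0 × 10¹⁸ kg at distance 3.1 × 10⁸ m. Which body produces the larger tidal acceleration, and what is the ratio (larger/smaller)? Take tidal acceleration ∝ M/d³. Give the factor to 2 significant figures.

Moon C, by a factor of ≈ 33000

Tidal acceleration ∝ M/d³, so compare M/d³ for each.
Moon C: (9.4 × 10²²) / (2.2 × 10⁸)³ = 8.828 × 10⁻³
Moon V: (8.0 × 10¹⁸) / (3.1 × 10⁸)³ = 2.685 × 10⁻⁷
Ratio (larger/smaller) = 33000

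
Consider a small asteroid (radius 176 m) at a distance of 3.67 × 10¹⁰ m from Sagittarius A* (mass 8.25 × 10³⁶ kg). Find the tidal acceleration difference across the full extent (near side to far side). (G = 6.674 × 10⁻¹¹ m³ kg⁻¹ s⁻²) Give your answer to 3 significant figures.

7.84 × 10⁻³ m/s²

Δg = 4GMr/d³
   = 4 × (6.674 × 10⁻¹¹) × (8.25 × 10³⁶) × (176) / (3.67 × 10¹⁰)³
   = 7.84 × 10⁻³ m/s²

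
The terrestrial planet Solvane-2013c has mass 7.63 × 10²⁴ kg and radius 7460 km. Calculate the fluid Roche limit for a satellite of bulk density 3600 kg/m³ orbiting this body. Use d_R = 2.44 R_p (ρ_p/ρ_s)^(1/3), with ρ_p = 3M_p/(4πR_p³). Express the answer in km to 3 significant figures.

19400 km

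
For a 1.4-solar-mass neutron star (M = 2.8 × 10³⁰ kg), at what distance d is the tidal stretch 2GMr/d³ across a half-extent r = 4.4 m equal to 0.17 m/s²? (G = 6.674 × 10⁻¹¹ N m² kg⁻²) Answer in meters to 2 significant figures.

2.1 × 10⁷ m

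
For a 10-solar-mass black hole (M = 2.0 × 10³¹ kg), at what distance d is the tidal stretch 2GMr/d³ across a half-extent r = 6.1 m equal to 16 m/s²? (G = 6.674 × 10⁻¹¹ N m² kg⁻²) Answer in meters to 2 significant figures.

1.0 × 10⁷ m

2GMr/d³ = a_tidal  ⇒  d = (2GMr / a_tidal)^(1/3)
d = (2 × 6.674×10⁻¹¹ × (2.0 × 10³¹) × (6.1) / (16))^(1/3)
  = 1.0 × 10⁷ m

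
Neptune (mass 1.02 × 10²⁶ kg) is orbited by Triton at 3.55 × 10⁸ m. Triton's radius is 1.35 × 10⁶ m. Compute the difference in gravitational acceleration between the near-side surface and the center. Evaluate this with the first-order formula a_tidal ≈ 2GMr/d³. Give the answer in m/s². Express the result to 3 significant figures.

Differencing GM/(d−r)² and GM/d² to first order in r/d gives 2GMr/d³.
a_tidal = 2GMr/d³
        = 2 × (6.674 × 10⁻¹¹) × (1.02 × 10²⁶) × (1.35 × 10⁶) / (3.55 × 10⁸)³
        = 4.11 × 10⁻⁴ m/s²

4.11 × 10⁻⁴ m/s²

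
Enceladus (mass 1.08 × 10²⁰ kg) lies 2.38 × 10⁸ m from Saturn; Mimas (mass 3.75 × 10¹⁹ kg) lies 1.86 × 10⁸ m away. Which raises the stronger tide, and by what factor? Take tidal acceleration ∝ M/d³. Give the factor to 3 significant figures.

Enceladus, by a factor of ≈ 1.37

The tide-raising term goes as M/d³ (the gradient of a 1/d² field).
Enceladus: (1.08 × 10²⁰) / (2.38 × 10⁸)³ = 8.011 × 10⁻⁶
Mimas: (3.75 × 10¹⁹) / (1.86 × 10⁸)³ = 5.828 × 10⁻⁶
Ratio (larger/smaller) = 1.37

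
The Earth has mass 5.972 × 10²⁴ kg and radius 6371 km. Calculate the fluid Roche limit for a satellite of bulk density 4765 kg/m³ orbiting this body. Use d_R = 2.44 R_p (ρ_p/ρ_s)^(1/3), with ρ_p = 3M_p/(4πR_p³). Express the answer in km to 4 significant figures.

16320 km

ρ_p = 3M_p/(4πR_p³) = 3 × (5.972 × 10²⁴) / (4π × (6.371 × 10⁶ m)³) = 5513 kg/m³
d_R = 2.44 × 6371 km × (5513/4765)^(1/3)
    = 16320 km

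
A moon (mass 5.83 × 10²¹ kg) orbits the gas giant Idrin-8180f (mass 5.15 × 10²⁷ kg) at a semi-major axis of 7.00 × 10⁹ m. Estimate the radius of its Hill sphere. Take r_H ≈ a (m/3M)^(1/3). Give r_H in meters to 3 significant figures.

5.06 × 10⁷ m

r_H ≈ a (m/3M)^(1/3)
    = (7.00 × 10⁹) × (5.83 × 10²¹ / (3 × 5.15 × 10²⁷))^(1/3)
    = 5.06 × 10⁷ m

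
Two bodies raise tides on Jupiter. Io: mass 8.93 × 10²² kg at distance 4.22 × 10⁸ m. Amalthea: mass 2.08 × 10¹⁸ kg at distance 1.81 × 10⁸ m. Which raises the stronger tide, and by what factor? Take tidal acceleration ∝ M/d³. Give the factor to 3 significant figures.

Io, by a factor of ≈ 3390

Compare M/d³ for the two perturbers:
Io: (8.93 × 10²²) / (4.22 × 10⁸)³ = 1.188 × 10⁻³
Amalthea: (2.08 × 10¹⁸) / (1.81 × 10⁸)³ = 3.508 × 10⁻⁷
Ratio (larger/smaller) = 3390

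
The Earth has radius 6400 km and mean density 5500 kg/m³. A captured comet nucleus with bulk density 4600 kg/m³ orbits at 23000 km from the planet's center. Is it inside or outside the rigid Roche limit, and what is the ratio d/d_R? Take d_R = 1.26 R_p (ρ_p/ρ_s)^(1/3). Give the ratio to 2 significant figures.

outside; d/d_R ≈ 2.7

d_R = 1.26 × (6400 km) × (5500/4600)^(1/3) = 8559 km
d/d_R = (23000) / (8559) = 2.7
Since d/d_R > 1, the body is outside the Roche limit.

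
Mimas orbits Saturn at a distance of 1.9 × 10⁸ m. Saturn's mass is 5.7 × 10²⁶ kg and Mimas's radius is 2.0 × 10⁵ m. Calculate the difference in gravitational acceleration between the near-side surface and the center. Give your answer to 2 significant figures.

Δg = 2GMr/d³
   = 2 × (6.674 × 10⁻¹¹) × (5.7 × 10²⁶) × (2.0 × 10⁵) / (1.9 × 10⁸)³
   = 2.2 × 10⁻³ m/s²

2.2 × 10⁻³ m/s²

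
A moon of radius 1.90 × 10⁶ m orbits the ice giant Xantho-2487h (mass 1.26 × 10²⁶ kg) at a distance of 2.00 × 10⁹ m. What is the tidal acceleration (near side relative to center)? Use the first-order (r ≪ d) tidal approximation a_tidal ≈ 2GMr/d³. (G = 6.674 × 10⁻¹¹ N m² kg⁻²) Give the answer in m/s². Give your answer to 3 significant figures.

3.99 × 10⁻⁶ m/s²

Δg = 2GMr/d³
   = 2 × (6.674 × 10⁻¹¹) × (1.26 × 10²⁶) × (1.90 × 10⁶) / (2.00 × 10⁹)³
   = 3.99 × 10⁻⁶ m/s²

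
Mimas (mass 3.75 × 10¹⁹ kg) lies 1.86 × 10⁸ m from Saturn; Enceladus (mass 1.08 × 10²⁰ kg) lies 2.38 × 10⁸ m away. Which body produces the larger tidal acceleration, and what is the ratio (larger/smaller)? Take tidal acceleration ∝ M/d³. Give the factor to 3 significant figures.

Enceladus, by a factor of ≈ 1.37

Tidal acceleration ∝ M/d³, so compare M/d³ for each.
Mimas: (3.75 × 10¹⁹) / (1.86 × 10⁸)³ = 5.828 × 10⁻⁶
Enceladus: (1.08 × 10²⁰) / (2.38 × 10⁸)³ = 8.011 × 10⁻⁶
Ratio (larger/smaller) = 1.37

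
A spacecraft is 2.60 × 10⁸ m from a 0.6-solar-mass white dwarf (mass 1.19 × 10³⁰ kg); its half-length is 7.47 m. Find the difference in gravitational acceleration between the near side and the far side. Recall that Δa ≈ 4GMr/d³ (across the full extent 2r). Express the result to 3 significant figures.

Differencing GM/(d−r)² and GM/(d+r)² to first order in r/d gives 4GMr/d³.
Δa = 4GMr/d³
   = 4 × (6.674 × 10⁻¹¹) × (1.19 × 10³⁰) × (7.47) / (2.60 × 10⁸)³
   = 1.35 × 10⁻⁴ m/s²

1.35 × 10⁻⁴ m/s²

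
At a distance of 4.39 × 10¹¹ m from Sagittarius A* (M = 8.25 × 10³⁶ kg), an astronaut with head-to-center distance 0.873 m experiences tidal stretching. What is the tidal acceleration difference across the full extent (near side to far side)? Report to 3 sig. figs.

2.27 × 10⁻⁸ m/s²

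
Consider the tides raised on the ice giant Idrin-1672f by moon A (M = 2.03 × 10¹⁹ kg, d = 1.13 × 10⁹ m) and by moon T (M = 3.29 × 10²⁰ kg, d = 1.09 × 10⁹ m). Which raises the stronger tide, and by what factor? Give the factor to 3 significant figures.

Moon T, by a factor of ≈ 18.1

Tidal stretch scales as M/d³; compute that for each body.
Moon A: (2.03 × 10¹⁹) / (1.13 × 10⁹)³ = 1.407 × 10⁻⁸
Moon T: (3.29 × 10²⁰) / (1.09 × 10⁹)³ = 2.540 × 10⁻⁷
Ratio (larger/smaller) = 18.1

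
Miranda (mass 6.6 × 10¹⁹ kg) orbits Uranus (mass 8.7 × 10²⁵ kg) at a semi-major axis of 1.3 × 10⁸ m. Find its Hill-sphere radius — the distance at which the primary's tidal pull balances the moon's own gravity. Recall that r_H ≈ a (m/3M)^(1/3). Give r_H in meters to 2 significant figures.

8.2 × 10⁵ m

r_H ≈ a (m/3M)^(1/3)
    = (1.3 × 10⁸) × (6.6 × 10¹⁹ / (3 × 8.7 × 10²⁵))^(1/3)
    = 8.2 × 10⁵ m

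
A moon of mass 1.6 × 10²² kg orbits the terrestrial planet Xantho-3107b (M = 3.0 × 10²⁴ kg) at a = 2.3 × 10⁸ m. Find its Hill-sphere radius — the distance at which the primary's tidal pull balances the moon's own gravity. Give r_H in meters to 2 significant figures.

r_H ≈ a (m/3M)^(1/3)
    = (2.3 × 10⁸) × (1.6 × 10²² / (3 × 3.0 × 10²⁴))^(1/3)
    = 2.8 × 10⁷ m

2.8 × 10⁷ m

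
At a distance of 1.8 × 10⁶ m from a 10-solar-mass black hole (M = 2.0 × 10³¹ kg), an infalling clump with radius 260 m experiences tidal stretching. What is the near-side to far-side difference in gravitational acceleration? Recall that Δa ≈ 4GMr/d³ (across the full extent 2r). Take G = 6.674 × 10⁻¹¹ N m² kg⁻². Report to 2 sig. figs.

Δa = 4GMr/d³
   = 4 × (6.674 × 10⁻¹¹) × (2.0 × 10³¹) × (260) / (1.8 × 10⁶)³
   = 2.4 × 10⁵ m/s²

2.4 × 10⁵ m/s²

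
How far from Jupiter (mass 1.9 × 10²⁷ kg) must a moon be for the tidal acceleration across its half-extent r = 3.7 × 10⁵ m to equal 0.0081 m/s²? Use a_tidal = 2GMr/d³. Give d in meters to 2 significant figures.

2GMr/d³ = a_tidal  ⇒  d = (2GMr / a_tidal)^(1/3)
d = (2 × 6.674×10⁻¹¹ × (1.9 × 10²⁷) × (3.7 × 10⁵) / (0.0081))^(1/3)
  = 2.3 × 10⁸ m

2.3 × 10⁸ m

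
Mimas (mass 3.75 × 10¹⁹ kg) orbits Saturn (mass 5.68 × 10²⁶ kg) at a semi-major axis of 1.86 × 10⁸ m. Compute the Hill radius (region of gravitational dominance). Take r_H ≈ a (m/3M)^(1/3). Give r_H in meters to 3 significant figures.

5.21 × 10⁵ m

r_H ≈ a (m/3M)^(1/3)
    = (1.86 × 10⁸) × (3.75 × 10¹⁹ / (3 × 5.68 × 10²⁶))^(1/3)
    = 5.21 × 10⁵ m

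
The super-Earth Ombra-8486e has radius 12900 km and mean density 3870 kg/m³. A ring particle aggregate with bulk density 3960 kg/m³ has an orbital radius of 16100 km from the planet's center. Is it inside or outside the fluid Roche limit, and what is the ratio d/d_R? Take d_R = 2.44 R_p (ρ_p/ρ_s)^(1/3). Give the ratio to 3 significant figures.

d_R = 2.44 × (12900 km) × (3870/3960)^(1/3) = 31240 km
d/d_R = (16100) / (31240) = 0.515
Since d/d_R < 1, the body is inside the Roche limit.

inside; d/d_R ≈ 0.515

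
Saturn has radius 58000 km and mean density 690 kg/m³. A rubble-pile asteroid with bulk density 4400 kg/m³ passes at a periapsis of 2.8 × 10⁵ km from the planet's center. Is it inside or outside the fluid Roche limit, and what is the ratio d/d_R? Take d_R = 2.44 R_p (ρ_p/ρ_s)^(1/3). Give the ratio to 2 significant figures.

outside; d/d_R ≈ 3.7

d_R = 2.44 × (58000 km) × (690/4400)^(1/3) = 76320 km
d/d_R = (2.8 × 10⁵) / (76320) = 3.7
Since d/d_R > 1, the body is outside the Roche limit.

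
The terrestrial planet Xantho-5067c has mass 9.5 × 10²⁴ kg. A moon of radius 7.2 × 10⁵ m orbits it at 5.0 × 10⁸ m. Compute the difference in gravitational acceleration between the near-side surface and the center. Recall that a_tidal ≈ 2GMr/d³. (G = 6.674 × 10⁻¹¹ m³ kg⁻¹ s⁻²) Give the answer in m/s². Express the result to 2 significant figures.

7.3 × 10⁻⁶ m/s²

Δa = 2GMr/d³
   = 2 × (6.674 × 10⁻¹¹) × (9.5 × 10²⁴) × (7.2 × 10⁵) / (5.0 × 10⁸)³
   = 7.3 × 10⁻⁶ m/s²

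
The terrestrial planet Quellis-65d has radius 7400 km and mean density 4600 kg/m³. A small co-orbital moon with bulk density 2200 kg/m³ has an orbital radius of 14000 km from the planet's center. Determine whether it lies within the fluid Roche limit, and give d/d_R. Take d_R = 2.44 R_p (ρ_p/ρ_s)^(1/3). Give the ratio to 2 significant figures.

inside; d/d_R ≈ 0.61

d_R = 2.44 × (7400 km) × (4600/2200)^(1/3) = 23090 km
d/d_R = (14000) / (23090) = 0.61
Since d/d_R < 1, the body is inside the Roche limit.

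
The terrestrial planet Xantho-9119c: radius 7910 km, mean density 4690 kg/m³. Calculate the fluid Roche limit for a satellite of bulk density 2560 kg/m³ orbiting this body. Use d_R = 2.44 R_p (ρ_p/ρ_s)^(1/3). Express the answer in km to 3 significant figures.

d_R = 2.44 × 7910 km × (4690/2560)^(1/3)
    = 23600 km

23600 km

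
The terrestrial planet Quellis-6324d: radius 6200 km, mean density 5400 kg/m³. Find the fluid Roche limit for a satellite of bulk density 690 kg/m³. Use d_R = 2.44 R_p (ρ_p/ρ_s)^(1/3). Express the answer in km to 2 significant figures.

30000 km

d_R = 2.44 × 6200 km × (5400/690)^(1/3)
    = 30000 km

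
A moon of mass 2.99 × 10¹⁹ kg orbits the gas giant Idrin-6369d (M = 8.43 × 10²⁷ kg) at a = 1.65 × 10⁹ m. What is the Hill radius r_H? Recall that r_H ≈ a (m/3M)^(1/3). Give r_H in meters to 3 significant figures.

r_H ≈ a (m/3M)^(1/3)
    = (1.65 × 10⁹) × (2.99 × 10¹⁹ / (3 × 8.43 × 10²⁷))^(1/3)
    = 1.74 × 10⁶ m

1.74 × 10⁶ m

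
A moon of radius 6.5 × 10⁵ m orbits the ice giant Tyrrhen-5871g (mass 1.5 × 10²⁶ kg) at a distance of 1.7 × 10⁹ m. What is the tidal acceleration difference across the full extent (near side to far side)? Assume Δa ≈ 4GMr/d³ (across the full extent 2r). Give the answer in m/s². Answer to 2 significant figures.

5.3 × 10⁻⁶ m/s²

Differencing GM/(d−r)² and GM/(d+r)² to first order in r/d gives 4GMr/d³.
a_tidal = 4GMr/d³
        = 4 × (6.674 × 10⁻¹¹) × (1.5 × 10²⁶) × (6.5 × 10⁵) / (1.7 × 10⁹)³
        = 5.3 × 10⁻⁶ m/s²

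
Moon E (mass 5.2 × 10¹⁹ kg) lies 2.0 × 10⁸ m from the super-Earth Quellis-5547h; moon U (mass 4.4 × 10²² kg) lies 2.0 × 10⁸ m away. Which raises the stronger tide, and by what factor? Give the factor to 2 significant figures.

The tide-raising term goes as M/d³ (the gradient of a 1/d² field).
Moon E: (5.2 × 10¹⁹) / (2.0 × 10⁸)³ = 6.500 × 10⁻⁶
Moon U: (4.4 × 10²²) / (2.0 × 10⁸)³ = 5.500 × 10⁻³
Ratio (larger/smaller) = 850

Moon U, by a factor of ≈ 850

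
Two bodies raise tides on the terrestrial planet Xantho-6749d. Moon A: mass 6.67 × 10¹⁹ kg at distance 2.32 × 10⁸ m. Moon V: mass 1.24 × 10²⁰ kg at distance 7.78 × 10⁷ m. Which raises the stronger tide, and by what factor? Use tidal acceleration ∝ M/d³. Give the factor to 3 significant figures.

The tide-raising term goes as M/d³ (the gradient of a 1/d² field).
Moon A: (6.67 × 10¹⁹) / (2.32 × 10⁸)³ = 5.341 × 10⁻⁶
Moon V: (1.24 × 10²⁰) / (7.78 × 10⁷)³ = 2.633 × 10⁻⁴
Ratio (larger/smaller) = 49.3

Moon V, by a factor of ≈ 49.3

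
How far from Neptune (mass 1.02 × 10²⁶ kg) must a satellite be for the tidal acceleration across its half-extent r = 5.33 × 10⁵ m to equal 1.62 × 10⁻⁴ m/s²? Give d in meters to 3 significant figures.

3.55 × 10⁸ m

2GMr/d³ = a_tidal  ⇒  d = (2GMr / a_tidal)^(1/3)
d = (2 × 6.674×10⁻¹¹ × (1.02 × 10²⁶) × (5.33 × 10⁵) / (1.62 × 10⁻⁴))^(1/3)
  = 3.55 × 10⁸ m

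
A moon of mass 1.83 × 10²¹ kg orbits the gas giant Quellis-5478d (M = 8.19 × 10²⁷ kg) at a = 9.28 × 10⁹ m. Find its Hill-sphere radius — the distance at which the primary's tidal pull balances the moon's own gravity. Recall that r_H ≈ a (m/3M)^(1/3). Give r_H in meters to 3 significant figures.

r_H ≈ a (m/3M)^(1/3)
    = (9.28 × 10⁹) × (1.83 × 10²¹ / (3 × 8.19 × 10²⁷))^(1/3)
    = 3.90 × 10⁷ m

3.90 × 10⁷ m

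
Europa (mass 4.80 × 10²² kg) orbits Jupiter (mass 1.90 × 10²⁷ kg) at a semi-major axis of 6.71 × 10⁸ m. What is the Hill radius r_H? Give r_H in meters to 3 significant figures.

1.37 × 10⁷ m

r_H ≈ a (m/3M)^(1/3)
    = (6.71 × 10⁸) × (4.80 × 10²² / (3 × 1.90 × 10²⁷))^(1/3)
    = 1.37 × 10⁷ m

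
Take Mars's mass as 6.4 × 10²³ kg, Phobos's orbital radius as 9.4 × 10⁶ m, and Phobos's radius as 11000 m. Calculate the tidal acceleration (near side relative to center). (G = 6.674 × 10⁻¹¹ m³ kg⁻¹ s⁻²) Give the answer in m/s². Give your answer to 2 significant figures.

1.1 × 10⁻³ m/s²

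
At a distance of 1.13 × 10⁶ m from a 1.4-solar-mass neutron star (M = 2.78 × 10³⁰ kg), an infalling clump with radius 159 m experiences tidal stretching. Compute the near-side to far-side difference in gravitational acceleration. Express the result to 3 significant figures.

Δa = 4GMr/d³
   = 4 × (6.674 × 10⁻¹¹) × (2.78 × 10³⁰) × (159) / (1.13 × 10⁶)³
   = 8.18 × 10⁴ m/s²

8.18 × 10⁴ m/s²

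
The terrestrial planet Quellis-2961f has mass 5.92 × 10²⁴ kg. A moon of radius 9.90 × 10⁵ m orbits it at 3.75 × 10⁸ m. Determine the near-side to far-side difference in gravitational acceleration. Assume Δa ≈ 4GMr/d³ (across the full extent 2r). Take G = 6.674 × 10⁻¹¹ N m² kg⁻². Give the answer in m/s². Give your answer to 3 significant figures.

Δg = 4GMr/d³
   = 4 × (6.674 × 10⁻¹¹) × (5.92 × 10²⁴) × (9.90 × 10⁵) / (3.75 × 10⁸)³
   = 2.97 × 10⁻⁵ m/s²

2.97 × 10⁻⁵ m/s²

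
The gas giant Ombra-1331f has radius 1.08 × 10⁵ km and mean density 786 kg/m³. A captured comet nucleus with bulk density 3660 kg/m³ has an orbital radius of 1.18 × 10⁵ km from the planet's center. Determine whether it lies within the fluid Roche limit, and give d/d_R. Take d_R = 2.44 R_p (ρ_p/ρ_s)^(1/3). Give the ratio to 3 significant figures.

d_R = 2.44 × (1.08 × 10⁵ km) × (786/3660)^(1/3) = 1.578 × 10⁵ km
d/d_R = (1.18 × 10⁵) / (1.578 × 10⁵) = 0.748
Since d/d_R < 1, the body is inside the Roche limit.

inside; d/d_R ≈ 0.748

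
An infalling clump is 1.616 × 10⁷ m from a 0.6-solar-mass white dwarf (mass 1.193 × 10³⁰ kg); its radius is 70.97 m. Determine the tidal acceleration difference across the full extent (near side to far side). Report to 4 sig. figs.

5.356 m/s²

a_tidal = 4GMr/d³
        = 4 × (6.674 × 10⁻¹¹) × (1.193 × 10³⁰) × (70.97) / (1.616 × 10⁷)³
        = 5.356 m/s²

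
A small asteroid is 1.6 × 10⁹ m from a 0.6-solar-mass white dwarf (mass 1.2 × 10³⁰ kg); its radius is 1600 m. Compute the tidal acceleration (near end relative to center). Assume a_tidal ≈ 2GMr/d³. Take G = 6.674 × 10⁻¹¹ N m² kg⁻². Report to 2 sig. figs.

Δg = 2GMr/d³
   = 2 × (6.674 × 10⁻¹¹) × (1.2 × 10³⁰) × (1600) / (1.6 × 10⁹)³
   = 6.3 × 10⁻⁵ m/s²

6.3 × 10⁻⁵ m/s²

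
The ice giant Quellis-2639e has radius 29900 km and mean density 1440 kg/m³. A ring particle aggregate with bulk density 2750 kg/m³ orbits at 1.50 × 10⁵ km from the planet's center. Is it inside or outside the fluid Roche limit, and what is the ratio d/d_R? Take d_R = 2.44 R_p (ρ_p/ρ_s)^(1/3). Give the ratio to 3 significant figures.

outside; d/d_R ≈ 2.55

d_R = 2.44 × (29900 km) × (1440/2750)^(1/3) = 58800 km
d/d_R = (1.50 × 10⁵) / (58800) = 2.55
Since d/d_R > 1, the body is outside the Roche limit.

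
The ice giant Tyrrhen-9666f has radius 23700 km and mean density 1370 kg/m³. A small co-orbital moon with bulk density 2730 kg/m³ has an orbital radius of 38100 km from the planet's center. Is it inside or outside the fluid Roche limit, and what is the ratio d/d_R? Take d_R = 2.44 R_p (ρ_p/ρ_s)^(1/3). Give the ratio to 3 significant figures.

inside; d/d_R ≈ 0.829

d_R = 2.44 × (23700 km) × (1370/2730)^(1/3) = 45950 km
d/d_R = (38100) / (45950) = 0.829
Since d/d_R < 1, the body is inside the Roche limit.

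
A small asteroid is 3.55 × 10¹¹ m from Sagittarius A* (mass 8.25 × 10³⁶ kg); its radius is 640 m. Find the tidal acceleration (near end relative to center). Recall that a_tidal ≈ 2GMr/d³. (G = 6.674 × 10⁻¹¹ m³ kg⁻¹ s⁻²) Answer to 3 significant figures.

a_tidal = 2GMr/d³
        = 2 × (6.674 × 10⁻¹¹) × (8.25 × 10³⁶) × (640) / (3.55 × 10¹¹)³
        = 1.58 × 10⁻⁵ m/s²

1.58 × 10⁻⁵ m/s²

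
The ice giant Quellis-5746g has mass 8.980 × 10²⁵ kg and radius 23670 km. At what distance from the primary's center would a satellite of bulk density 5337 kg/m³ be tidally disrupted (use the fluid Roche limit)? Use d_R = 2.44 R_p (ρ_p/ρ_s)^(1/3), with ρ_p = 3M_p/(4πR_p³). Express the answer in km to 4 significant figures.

ρ_p = 3M_p/(4πR_p³) = 3 × (8.980 × 10²⁵) / (4π × (2.367 × 10⁷ m)³) = 1617 kg/m³
d_R = 2.44 × 23670 km × (1617/5337)^(1/3)
    = 38790 km

38790 km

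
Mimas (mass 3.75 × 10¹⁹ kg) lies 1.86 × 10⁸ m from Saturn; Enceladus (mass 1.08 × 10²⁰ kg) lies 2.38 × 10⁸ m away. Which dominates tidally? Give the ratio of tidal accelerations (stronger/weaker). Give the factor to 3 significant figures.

Enceladus, by a factor of ≈ 1.37

Compare M/d³ for the two perturbers:
Mimas: (3.75 × 10¹⁹) / (1.86 × 10⁸)³ = 5.828 × 10⁻⁶
Enceladus: (1.08 × 10²⁰) / (2.38 × 10⁸)³ = 8.011 × 10⁻⁶
Ratio (larger/smaller) = 1.37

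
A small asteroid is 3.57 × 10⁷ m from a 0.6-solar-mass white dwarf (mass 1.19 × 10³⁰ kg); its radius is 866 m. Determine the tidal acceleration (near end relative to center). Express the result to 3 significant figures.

Δa = 2GMr/d³
   = 2 × (6.674 × 10⁻¹¹) × (1.19 × 10³⁰) × (866) / (3.57 × 10⁷)³
   = 3.02 m/s²

3.02 m/s²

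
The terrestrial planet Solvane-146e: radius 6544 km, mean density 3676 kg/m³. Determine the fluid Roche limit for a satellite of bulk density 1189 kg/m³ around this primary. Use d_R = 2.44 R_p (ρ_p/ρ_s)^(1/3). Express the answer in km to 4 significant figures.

d_R = 2.44 × 6544 km × (3676/1189)^(1/3)
    = 23260 km

23260 km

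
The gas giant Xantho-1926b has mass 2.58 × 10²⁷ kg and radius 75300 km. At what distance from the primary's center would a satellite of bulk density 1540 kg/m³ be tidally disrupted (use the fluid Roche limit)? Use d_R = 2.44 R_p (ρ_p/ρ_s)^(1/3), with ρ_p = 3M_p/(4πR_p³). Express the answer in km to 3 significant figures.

ρ_p = 3M_p/(4πR_p³) = 3 × (2.58 × 10²⁷) / (4π × (7.53 × 10⁷ m)³) = 1440 kg/m³
d_R = 2.44 × 75300 km × (1440/1540)^(1/3)
    = 1.80 × 10⁵ km

1.80 × 10⁵ km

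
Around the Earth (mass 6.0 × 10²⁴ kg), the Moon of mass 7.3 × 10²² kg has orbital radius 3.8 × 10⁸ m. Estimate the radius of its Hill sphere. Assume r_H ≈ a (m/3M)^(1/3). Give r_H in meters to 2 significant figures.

6.1 × 10⁷ m

r_H ≈ a (m/3M)^(1/3)
    = (3.8 × 10⁸) × (7.3 × 10²² / (3 × 6.0 × 10²⁴))^(1/3)
    = 6.1 × 10⁷ m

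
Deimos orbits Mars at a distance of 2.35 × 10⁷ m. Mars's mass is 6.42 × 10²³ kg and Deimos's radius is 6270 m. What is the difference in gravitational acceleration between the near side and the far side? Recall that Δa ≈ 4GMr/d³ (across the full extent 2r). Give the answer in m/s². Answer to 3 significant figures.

8.28 × 10⁻⁵ m/s²

a_tidal = 4GMr/d³
        = 4 × (6.674 × 10⁻¹¹) × (6.42 × 10²³) × (6270) / (2.35 × 10⁷)³
        = 8.28 × 10⁻⁵ m/s²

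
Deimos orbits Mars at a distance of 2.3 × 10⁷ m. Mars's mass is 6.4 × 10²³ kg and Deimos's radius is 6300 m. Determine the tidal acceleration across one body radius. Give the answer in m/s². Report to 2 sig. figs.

4.4 × 10⁻⁵ m/s²

Δg = 2GMr/d³
   = 2 × (6.674 × 10⁻¹¹) × (6.4 × 10²³) × (6300) / (2.3 × 10⁷)³
   = 4.4 × 10⁻⁵ m/s²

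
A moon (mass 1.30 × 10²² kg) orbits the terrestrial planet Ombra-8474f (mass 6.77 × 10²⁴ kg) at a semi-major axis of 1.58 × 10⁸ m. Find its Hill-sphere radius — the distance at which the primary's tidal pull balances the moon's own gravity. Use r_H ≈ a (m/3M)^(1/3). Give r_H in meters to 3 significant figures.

r_H ≈ a (m/3M)^(1/3)
    = (1.58 × 10⁸) × (1.30 × 10²² / (3 × 6.77 × 10²⁴))^(1/3)
    = 1.36 × 10⁷ m

1.36 × 10⁷ m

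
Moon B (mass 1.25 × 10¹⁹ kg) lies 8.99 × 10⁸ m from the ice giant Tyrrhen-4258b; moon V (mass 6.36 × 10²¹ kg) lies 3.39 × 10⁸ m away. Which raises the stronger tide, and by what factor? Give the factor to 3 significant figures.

Tidal stretch scales as M/d³; compute that for each body.
Moon B: (1.25 × 10¹⁹) / (8.99 × 10⁸)³ = 1.720 × 10⁻⁸
Moon V: (6.36 × 10²¹) / (3.39 × 10⁸)³ = 1.633 × 10⁻⁴
Ratio (larger/smaller) = 9490

Moon V, by a factor of ≈ 9490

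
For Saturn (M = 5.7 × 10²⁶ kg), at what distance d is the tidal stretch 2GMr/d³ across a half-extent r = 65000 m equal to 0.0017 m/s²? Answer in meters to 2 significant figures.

1.4 × 10⁸ m

2GMr/d³ = a_tidal  ⇒  d = (2GMr / a_tidal)^(1/3)
d = (2 × 6.674×10⁻¹¹ × (5.7 × 10²⁶) × (65000) / (0.0017))^(1/3)
  = 1.4 × 10⁸ m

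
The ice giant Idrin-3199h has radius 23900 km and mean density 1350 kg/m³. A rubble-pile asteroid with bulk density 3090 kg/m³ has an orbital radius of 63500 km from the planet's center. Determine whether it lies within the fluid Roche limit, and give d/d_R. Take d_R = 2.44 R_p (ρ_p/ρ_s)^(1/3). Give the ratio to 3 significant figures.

d_R = 2.44 × (23900 km) × (1350/3090)^(1/3) = 44250 km
d/d_R = (63500) / (44250) = 1.44
Since d/d_R > 1, the body is outside the Roche limit.

outside; d/d_R ≈ 1.44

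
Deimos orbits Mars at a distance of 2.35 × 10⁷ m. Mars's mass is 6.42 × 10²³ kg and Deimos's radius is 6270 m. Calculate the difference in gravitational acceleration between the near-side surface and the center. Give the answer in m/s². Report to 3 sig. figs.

4.14 × 10⁻⁵ m/s²

Differencing GM/(d−r)² and GM/d² to first order in r/d gives 2GMr/d³.
a_tidal = 2GMr/d³
        = 2 × (6.674 × 10⁻¹¹) × (6.42 × 10²³) × (6270) / (2.35 × 10⁷)³
        = 4.14 × 10⁻⁵ m/s²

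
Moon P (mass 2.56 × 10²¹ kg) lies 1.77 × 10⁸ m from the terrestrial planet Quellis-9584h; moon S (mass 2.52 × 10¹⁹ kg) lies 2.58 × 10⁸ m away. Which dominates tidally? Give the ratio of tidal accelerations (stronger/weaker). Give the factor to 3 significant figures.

Moon P, by a factor of ≈ 315

Compare M/d³ for the two perturbers:
Moon P: (2.56 × 10²¹) / (1.77 × 10⁸)³ = 4.617 × 10⁻⁴
Moon S: (2.52 × 10¹⁹) / (2.58 × 10⁸)³ = 1.467 × 10⁻⁶
Ratio (larger/smaller) = 315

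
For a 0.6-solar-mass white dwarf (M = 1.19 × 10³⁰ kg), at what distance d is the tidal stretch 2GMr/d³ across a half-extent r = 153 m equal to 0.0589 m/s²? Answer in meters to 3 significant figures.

2GMr/d³ = a_tidal  ⇒  d = (2GMr / a_tidal)^(1/3)
d = (2 × 6.674×10⁻¹¹ × (1.19 × 10³⁰) × (153) / (0.0589))^(1/3)
  = 7.44 × 10⁷ m

7.44 × 10⁷ m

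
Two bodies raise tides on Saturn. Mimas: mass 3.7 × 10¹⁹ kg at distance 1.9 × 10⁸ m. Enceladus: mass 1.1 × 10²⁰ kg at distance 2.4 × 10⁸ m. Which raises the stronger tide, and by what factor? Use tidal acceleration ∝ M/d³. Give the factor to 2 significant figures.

Enceladus, by a factor of ≈ 1.5

The tide-raising term goes as M/d³ (the gradient of a 1/d² field).
Mimas: (3.7 × 10¹⁹) / (1.9 × 10⁸)³ = 5.394 × 10⁻⁶
Enceladus: (1.1 × 10²⁰) / (2.4 × 10⁸)³ = 7.957 × 10⁻⁶
Ratio (larger/smaller) = 1.5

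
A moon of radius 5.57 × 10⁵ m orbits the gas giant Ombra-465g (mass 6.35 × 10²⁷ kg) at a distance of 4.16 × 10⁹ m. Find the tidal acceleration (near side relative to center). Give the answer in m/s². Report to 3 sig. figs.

6.56 × 10⁻⁶ m/s²

Differencing GM/(d−r)² and GM/d² to first order in r/d gives 2GMr/d³.
a_tidal = 2GMr/d³
        = 2 × (6.674 × 10⁻¹¹) × (6.35 × 10²⁷) × (5.57 × 10⁵) / (4.16 × 10⁹)³
        = 6.56 × 10⁻⁶ m/s²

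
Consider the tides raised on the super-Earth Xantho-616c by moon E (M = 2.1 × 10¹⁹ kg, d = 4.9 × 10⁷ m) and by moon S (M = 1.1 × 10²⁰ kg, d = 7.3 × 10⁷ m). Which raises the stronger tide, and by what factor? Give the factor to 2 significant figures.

Moon S, by a factor of ≈ 1.6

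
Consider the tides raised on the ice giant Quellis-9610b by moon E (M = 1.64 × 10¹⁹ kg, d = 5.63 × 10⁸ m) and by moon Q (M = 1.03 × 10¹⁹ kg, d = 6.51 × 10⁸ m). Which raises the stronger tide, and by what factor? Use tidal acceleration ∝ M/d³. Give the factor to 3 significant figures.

Moon E, by a factor of ≈ 2.46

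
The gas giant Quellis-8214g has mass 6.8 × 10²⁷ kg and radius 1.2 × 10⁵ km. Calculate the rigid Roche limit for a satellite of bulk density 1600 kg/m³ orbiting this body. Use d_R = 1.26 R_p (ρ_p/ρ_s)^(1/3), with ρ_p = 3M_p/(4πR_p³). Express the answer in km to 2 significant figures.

1.3 × 10⁵ km

ρ_p = 3M_p/(4πR_p³) = 3 × (6.8 × 10²⁷) / (4π × (1.2 × 10⁸ m)³) = 940 kg/m³
d_R = 1.26 × 1.2 × 10⁵ km × (940/1600)^(1/3)
    = 1.3 × 10⁵ km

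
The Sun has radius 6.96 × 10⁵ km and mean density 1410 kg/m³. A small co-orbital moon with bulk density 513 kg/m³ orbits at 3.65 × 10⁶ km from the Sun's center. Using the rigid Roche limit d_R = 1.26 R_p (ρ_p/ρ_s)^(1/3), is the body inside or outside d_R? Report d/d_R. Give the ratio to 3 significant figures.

outside; d/d_R ≈ 2.97

d_R = 1.26 × (6.96 × 10⁵ km) × (1410/513)^(1/3) = 1.228 × 10⁶ km
d/d_R = (3.65 × 10⁶) / (1.228 × 10⁶) = 2.97
Since d/d_R > 1, the body is outside the Roche limit.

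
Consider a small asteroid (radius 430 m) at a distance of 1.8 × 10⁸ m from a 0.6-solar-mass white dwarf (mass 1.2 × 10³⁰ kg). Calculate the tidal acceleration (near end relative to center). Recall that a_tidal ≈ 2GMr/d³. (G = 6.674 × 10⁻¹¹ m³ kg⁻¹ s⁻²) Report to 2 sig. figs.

a_tidal = 2GMr/d³
        = 2 × (6.674 × 10⁻¹¹) × (1.2 × 10³⁰) × (430) / (1.8 × 10⁸)³
        = 1.2 × 10⁻² m/s²

1.2 × 10⁻² m/s²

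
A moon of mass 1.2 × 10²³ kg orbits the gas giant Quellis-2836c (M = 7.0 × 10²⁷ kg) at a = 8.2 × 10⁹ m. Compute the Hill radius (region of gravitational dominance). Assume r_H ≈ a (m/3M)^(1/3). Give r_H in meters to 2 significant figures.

1.5 × 10⁸ m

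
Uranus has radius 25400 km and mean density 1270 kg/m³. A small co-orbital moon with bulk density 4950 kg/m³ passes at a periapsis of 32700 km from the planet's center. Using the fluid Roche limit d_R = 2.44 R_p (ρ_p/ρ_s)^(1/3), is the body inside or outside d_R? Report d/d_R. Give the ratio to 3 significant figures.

d_R = 2.44 × (25400 km) × (1270/4950)^(1/3) = 39380 km
d/d_R = (32700) / (39380) = 0.830
Since d/d_R < 1, the body is inside the Roche limit.

inside; d/d_R ≈ 0.830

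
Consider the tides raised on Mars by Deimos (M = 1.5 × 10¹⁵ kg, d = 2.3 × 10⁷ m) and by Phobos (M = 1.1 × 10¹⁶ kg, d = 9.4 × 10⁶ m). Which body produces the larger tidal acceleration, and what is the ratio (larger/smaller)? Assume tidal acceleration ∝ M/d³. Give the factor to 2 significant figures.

Phobos, by a factor of ≈ 110

Compare M/d³ for the two perturbers:
Deimos: (1.5 × 10¹⁵) / (2.3 × 10⁷)³ = 1.233 × 10⁻⁷
Phobos: (1.1 × 10¹⁶) / (9.4 × 10⁶)³ = 1.324 × 10⁻⁵
Ratio (larger/smaller) = 110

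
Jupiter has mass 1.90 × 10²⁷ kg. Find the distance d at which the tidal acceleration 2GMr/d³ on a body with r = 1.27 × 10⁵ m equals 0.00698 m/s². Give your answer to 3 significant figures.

1.66 × 10⁸ m

2GMr/d³ = a_tidal  ⇒  d = (2GMr / a_tidal)^(1/3)
d = (2 × 6.674×10⁻¹¹ × (1.90 × 10²⁷) × (1.27 × 10⁵) / (0.00698))^(1/3)
  = 1.66 × 10⁸ m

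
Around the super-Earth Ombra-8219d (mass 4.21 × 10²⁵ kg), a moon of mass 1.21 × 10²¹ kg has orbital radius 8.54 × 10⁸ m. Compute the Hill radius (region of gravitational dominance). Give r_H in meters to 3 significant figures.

1.81 × 10⁷ m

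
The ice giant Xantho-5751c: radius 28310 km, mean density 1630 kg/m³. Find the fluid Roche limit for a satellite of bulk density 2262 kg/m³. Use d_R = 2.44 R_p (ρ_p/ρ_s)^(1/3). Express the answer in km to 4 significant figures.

d_R = 2.44 × 28310 km × (1630/2262)^(1/3)
    = 61930 km

61930 km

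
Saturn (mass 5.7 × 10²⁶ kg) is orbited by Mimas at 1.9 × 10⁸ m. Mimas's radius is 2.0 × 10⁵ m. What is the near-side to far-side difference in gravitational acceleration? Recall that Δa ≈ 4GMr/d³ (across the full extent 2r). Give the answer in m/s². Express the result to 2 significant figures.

Near-to-far spans 2r, so the tidal difference is twice the near-to-center value: 4GMr/d³.
a_tidal = 4GMr/d³
        = 4 × (6.674 × 10⁻¹¹) × (5.7 × 10²⁶) × (2.0 × 10⁵) / (1.9 × 10⁸)³
        = 4.4 × 10⁻³ m/s²

4.4 × 10⁻³ m/s²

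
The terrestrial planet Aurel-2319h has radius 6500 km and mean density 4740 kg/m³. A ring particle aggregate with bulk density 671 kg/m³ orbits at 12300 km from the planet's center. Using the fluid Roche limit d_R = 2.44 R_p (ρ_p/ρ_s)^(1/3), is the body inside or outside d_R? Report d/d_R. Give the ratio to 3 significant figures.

d_R = 2.44 × (6500 km) × (4740/671)^(1/3) = 30430 km
d/d_R = (12300) / (30430) = 0.404
Since d/d_R < 1, the body is inside the Roche limit.

inside; d/d_R ≈ 0.404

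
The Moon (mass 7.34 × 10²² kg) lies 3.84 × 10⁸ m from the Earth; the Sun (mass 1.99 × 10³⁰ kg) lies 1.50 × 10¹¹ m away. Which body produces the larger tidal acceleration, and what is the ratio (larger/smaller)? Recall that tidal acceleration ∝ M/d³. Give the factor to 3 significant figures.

The Moon, by a factor of ≈ 2.20

Tidal stretch scales as M/d³; compute that for each body.
The Moon: (7.34 × 10²²) / (3.84 × 10⁸)³ = 1.296 × 10⁻³
The Sun: (1.99 × 10³⁰) / (1.50 × 10¹¹)³ = 5.896 × 10⁻⁴
Ratio (larger/smaller) = 2.20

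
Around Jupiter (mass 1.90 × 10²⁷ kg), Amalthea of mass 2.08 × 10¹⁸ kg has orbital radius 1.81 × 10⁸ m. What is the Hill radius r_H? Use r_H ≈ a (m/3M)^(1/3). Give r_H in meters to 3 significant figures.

r_H ≈ a (m/3M)^(1/3)
    = (1.81 × 10⁸) × (2.08 × 10¹⁸ / (3 × 1.90 × 10²⁷))^(1/3)
    = 1.29 × 10⁵ m

1.29 × 10⁵ m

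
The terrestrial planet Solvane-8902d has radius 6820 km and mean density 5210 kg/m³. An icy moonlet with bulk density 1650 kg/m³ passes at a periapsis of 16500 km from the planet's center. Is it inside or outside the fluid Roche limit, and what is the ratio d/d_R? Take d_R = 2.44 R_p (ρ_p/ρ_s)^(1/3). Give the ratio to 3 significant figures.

inside; d/d_R ≈ 0.676

d_R = 2.44 × (6820 km) × (5210/1650)^(1/3) = 24410 km
d/d_R = (16500) / (24410) = 0.676
Since d/d_R < 1, the body is inside the Roche limit.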